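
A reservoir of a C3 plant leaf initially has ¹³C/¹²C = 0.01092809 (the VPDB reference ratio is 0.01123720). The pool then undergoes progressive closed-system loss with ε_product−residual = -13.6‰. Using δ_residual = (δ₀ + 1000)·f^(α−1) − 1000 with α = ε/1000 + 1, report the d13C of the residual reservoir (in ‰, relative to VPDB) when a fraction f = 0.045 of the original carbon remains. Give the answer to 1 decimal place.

δ₀ = (0.01092809/0.01123720 − 1)×1000 = (0.972492 − 1)×1000 = -27.508‰
α − 1 = ε/1000 = -0.0136
f^(α−1) = 0.045^(-0.0136) = 1.043077
δ_res = (-27.508 + 1000) × 1.043077 − 1000 = 1014.384 − 1000 = 14.38‰

14.4‰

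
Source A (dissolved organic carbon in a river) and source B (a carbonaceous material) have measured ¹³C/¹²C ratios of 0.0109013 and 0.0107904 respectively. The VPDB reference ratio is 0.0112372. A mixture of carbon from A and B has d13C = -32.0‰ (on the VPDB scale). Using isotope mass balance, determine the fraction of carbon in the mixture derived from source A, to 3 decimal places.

δ_A = (0.0109013/0.0112372 − 1)×1000 = (0.970108 − 1)×1000 = -29.892‰
δ_B = (0.0107904/0.0112372 − 1)×1000 = (0.960239 − 1)×1000 = -39.761‰
f_A = (δ_mix − δ_B)/(δ_A − δ_B) = (-32.0 − (-39.761))/(-29.892 − (-39.761))
f_A = 7.761 / 9.869 = 0.7864

0.786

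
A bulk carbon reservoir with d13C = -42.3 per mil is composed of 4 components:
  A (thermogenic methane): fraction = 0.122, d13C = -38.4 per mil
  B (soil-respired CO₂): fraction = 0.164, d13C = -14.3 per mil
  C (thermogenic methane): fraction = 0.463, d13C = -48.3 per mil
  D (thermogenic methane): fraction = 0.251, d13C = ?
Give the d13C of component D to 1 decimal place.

Isotope mass balance: δ_bulk = Σ fᵢ·δᵢ.
-42.3 = 0.122×(-38.4) + 0.164×(-14.3) + 0.463×(-48.3) + 0.251×δ_D
0.251·δ_D = -42.3 − (-29.393) = -12.907
δ_D = -12.907 / 0.251 = -51.42 per mil

-51.4 per mil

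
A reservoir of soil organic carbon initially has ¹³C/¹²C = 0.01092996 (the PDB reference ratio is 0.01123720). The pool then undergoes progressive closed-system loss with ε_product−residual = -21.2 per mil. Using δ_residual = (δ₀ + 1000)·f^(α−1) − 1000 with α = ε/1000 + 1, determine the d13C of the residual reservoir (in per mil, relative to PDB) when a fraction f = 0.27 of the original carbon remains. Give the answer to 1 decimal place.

0.0 per mil

δ₀ = (0.01092996/0.01123720 − 1)×1000 = (0.972659 − 1)×1000 = -27.341 per mil
α − 1 = ε/1000 = -0.0212
f^(α−1) = 0.27^(-0.0212) = 1.028147
δ_res = (-27.341 + 1000) × 1.028147 − 1000 = 1000.036 − 1000 = 0.04 per mil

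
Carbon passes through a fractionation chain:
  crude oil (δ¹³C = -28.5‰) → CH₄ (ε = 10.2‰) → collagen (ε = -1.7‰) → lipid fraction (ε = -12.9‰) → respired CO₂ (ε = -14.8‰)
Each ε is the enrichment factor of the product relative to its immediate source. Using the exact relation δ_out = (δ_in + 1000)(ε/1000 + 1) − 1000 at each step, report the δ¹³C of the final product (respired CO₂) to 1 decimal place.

step 1: δ = (-28.50 + 1000)·(10.2/1000 + 1) − 1000 = -18.59‰
step 2: δ = (-18.59 + 1000)·(-1.7/1000 + 1) − 1000 = -20.26‰
step 3: δ = (-20.26 + 1000)·(-12.9/1000 + 1) − 1000 = -32.90‰
step 4: δ = (-32.90 + 1000)·(-14.8/1000 + 1) − 1000 = -47.21‰

-47.2‰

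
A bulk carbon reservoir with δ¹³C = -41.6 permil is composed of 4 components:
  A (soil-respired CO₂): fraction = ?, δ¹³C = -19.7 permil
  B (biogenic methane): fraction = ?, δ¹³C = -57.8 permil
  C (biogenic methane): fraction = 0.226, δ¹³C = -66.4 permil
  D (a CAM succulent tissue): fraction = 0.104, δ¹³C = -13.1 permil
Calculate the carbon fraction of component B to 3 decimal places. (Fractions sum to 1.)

Let f_B and f_A be the unknown fractions; fractions sum to 1 so f_B + f_A = 0.670.
Mass balance: Σ fᵢ·δᵢ = δ_bulk ⇒ f_B·(-57.8) + f_A·(-19.7) = -41.6 − (-16.369) = -25.231
Substitute f_A = 0.670 − f_B:
f_B·(-57.8 − -19.7) = -25.231 − 0.670×(-19.7) = -12.032
f_B = -12.032 / -38.1 = 0.3158

0.316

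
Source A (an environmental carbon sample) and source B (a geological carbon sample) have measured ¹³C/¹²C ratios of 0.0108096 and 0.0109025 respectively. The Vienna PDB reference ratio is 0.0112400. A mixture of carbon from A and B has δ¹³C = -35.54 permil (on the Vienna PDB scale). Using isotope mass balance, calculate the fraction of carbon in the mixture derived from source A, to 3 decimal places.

0.667

δ_A = (0.0108096/0.0112400 − 1)×1000 = (0.961708 − 1)×1000 = -38.292 permil
δ_B = (0.0109025/0.0112400 − 1)×1000 = (0.969973 − 1)×1000 = -30.027 permil
f_A = (δ_mix − δ_B)/(δ_A − δ_B) = (-35.54 − (-30.027))/(-38.292 − (-30.027))
f_A = -5.513 / -8.265 = 0.6671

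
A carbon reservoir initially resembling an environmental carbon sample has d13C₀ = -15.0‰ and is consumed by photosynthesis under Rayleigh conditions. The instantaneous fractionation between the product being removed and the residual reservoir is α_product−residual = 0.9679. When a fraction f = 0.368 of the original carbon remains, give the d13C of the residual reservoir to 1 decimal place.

Rayleigh residual: δ_res = (δ₀ + 1000)·f^(α−1) − 1000
α − 1 = -0.03210
f^(α−1) = 0.368^(-0.03210) = 1.032610
δ_res = (-15.0 + 1000) × 1.032610 − 1000 = 1017.121 − 1000 = 17.12‰

17.1‰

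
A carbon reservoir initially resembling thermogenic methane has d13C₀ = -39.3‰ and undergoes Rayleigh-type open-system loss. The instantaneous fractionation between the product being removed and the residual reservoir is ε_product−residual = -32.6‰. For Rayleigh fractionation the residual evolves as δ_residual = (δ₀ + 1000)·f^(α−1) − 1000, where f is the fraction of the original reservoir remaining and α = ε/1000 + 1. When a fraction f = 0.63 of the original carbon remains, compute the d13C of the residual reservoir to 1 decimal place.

Rayleigh residual: δ_res = (δ₀ + 1000)·f^(α−1) − 1000
α = ε/1000 + 1 = 0.96740, so α − 1 = -0.03260
f^(α−1) = 0.63^(-0.03260) = 1.015176
δ_res = (-39.3 + 1000) × 1.015176 − 1000 = 975.280 − 1000 = -24.72‰

-24.7‰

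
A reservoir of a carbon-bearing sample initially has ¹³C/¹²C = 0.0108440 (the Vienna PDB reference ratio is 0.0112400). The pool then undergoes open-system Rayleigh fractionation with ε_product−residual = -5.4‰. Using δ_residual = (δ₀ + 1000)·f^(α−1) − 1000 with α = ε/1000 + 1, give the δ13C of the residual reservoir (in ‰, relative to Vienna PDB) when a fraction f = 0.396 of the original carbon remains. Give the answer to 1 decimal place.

δ₀ = (0.0108440/0.0112400 − 1)×1000 = (0.964769 − 1)×1000 = -35.231‰
α − 1 = ε/1000 = -0.0054
f^(α−1) = 0.396^(-0.0054) = 1.005015
δ_res = (-35.231 + 1000) × 1.005015 − 1000 = 969.607 − 1000 = -30.39‰

-30.4‰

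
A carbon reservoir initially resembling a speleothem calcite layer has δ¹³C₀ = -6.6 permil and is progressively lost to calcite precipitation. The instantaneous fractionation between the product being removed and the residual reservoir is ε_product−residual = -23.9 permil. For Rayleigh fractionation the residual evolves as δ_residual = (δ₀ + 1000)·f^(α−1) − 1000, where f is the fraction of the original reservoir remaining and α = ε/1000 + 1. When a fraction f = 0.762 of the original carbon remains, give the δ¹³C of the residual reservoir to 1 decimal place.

-0.1 permil

Rayleigh residual: δ_res = (δ₀ + 1000)·f^(α−1) − 1000
α = ε/1000 + 1 = 0.97610, so α − 1 = -0.02390
f^(α−1) = 0.762^(-0.02390) = 1.006517
δ_res = (-6.6 + 1000) × 1.006517 − 1000 = 999.874 − 1000 = -0.13 permil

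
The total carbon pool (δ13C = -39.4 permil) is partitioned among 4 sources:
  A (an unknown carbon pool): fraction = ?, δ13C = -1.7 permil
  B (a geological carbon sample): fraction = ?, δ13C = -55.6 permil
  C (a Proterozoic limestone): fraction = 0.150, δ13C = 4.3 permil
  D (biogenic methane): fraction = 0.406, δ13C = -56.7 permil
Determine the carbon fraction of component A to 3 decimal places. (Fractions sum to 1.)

0.142

Let f_A and f_B be the unknown fractions; fractions sum to 1 so f_A + f_B = 0.444.
Mass balance: Σ fᵢ·δᵢ = δ_bulk ⇒ f_A·(-1.7) + f_B·(-55.6) = -39.4 − (-22.375) = -17.025
Substitute f_B = 0.444 − f_A:
f_A·(-1.7 − -55.6) = -17.025 − 0.444×(-55.6) = 7.662
f_A = 7.662 / 53.9 = 0.1421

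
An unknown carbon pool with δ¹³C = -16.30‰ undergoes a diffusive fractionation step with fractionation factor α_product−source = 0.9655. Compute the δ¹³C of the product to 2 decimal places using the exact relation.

δ_product = (δ_source + 1000)·α − 1000
δ_product = (-16.30 + 1000) × 0.9655 − 1000
δ_product = 949.762 − 1000 = -50.238‰

-50.24‰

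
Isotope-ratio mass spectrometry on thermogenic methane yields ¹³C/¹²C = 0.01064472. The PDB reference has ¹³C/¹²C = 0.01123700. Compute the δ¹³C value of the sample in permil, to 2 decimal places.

-52.71 permil

δ¹³C = (R_sample / R_standard − 1) × 1000
R_sample / R_standard = 0.01064472 / 0.01123700 = 0.947292
δ¹³C = (0.947292 − 1) × 1000 = -52.708 permil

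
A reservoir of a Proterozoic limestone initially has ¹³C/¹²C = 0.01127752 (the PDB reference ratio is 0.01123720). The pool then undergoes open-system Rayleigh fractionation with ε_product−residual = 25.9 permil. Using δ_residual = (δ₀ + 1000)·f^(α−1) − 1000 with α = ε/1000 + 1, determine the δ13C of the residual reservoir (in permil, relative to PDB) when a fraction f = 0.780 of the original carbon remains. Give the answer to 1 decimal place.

-2.8 permil

δ₀ = (0.01127752/0.01123720 − 1)×1000 = (1.003588 − 1)×1000 = 3.588 permil
α − 1 = ε/1000 = 0.0259
f^(α−1) = 0.780^(0.0259) = 0.993586
δ_res = (3.588 + 1000) × 0.993586 − 1000 = 997.151 − 1000 = -2.85 permil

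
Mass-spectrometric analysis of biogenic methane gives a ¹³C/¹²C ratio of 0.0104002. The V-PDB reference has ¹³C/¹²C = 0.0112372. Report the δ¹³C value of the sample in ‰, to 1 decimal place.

-74.5‰

δ¹³C = (R_sample / R_standard − 1) × 1000
R_sample / R_standard = 0.0104002 / 0.0112372 = 0.925515
δ¹³C = (0.925515 − 1) × 1000 = -74.48‰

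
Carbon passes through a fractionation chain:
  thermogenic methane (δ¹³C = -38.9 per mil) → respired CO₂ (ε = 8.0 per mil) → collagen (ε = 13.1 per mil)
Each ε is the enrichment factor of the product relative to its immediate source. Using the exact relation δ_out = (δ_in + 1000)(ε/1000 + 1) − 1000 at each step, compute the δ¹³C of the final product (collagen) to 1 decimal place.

-18.5 per mil

step 1: δ = (-38.90 + 1000)·(8.0/1000 + 1) − 1000 = -31.21 per mil
step 2: δ = (-31.21 + 1000)·(13.1/1000 + 1) − 1000 = -18.52 per mil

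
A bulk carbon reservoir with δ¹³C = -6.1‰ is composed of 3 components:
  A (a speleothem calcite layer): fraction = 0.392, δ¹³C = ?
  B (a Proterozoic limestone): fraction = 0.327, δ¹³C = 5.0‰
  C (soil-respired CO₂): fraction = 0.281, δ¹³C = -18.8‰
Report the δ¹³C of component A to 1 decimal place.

Isotope mass balance: δ_bulk = Σ fᵢ·δᵢ.
-6.1 = 0.392×δ_A + 0.327×(5.0) + 0.281×(-18.8)
0.392·δ_A = -6.1 − (-3.648) = -2.452
δ_A = -2.452 / 0.392 = -6.26‰

-6.3‰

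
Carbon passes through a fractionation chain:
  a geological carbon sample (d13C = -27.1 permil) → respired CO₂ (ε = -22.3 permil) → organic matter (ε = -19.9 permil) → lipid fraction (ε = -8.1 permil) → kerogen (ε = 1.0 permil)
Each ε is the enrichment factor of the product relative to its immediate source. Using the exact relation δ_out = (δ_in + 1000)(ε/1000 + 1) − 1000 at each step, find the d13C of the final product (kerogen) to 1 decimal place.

step 1: δ = (-27.10 + 1000)·(-22.3/1000 + 1) − 1000 = -48.80 permil
step 2: δ = (-48.80 + 1000)·(-19.9/1000 + 1) − 1000 = -67.72 permil
step 3: δ = (-67.72 + 1000)·(-8.1/1000 + 1) − 1000 = -75.28 permil
step 4: δ = (-75.28 + 1000)·(1.0/1000 + 1) − 1000 = -74.35 permil

-74.4 permil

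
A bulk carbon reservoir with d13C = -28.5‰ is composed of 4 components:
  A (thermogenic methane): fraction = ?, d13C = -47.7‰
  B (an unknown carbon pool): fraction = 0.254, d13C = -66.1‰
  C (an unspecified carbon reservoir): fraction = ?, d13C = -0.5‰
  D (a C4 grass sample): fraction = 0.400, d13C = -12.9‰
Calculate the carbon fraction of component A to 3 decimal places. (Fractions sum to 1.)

0.135

Let f_A and f_C be the unknown fractions; fractions sum to 1 so f_A + f_C = 0.346.
Mass balance: Σ fᵢ·δᵢ = δ_bulk ⇒ f_A·(-47.7) + f_C·(-0.5) = -28.5 − (-21.949) = -6.551
Substitute f_C = 0.346 − f_A:
f_A·(-47.7 − -0.5) = -6.551 − 0.346×(-0.5) = -6.378
f_A = -6.378 / -47.2 = 0.1351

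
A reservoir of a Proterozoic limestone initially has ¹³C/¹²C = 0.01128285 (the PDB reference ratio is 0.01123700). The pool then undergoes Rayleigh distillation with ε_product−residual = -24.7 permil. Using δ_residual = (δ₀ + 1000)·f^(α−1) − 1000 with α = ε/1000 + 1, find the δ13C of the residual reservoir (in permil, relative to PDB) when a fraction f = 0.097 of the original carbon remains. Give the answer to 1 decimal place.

63.6 permil

δ₀ = (0.01128285/0.01123700 − 1)×1000 = (1.004080 − 1)×1000 = 4.080 permil
α − 1 = ε/1000 = -0.0247
f^(α−1) = 0.097^(-0.0247) = 1.059319
δ_res = (4.080 + 1000) × 1.059319 − 1000 = 1063.641 − 1000 = 63.64 permil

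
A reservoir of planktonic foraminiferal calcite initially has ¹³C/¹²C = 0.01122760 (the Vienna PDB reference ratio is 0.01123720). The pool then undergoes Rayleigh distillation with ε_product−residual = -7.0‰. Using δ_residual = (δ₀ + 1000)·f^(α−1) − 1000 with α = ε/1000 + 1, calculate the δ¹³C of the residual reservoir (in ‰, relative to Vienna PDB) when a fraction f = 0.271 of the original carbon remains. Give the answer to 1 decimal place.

8.3‰

δ₀ = (0.01122760/0.01123720 − 1)×1000 = (0.999146 − 1)×1000 = -0.854‰
α − 1 = ε/1000 = -0.0070
f^(α−1) = 0.271^(-0.0070) = 1.009181
δ_res = (-0.854 + 1000) × 1.009181 − 1000 = 1008.319 − 1000 = 8.32‰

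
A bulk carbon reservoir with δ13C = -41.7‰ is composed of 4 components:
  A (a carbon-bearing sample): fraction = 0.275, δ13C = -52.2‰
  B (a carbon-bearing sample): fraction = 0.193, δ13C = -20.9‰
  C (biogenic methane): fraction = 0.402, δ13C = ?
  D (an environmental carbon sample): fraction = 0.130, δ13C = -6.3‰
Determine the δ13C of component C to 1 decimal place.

-56.0‰

Isotope mass balance: δ_bulk = Σ fᵢ·δᵢ.
-41.7 = 0.275×(-52.2) + 0.193×(-20.9) + 0.402×δ_C + 0.130×(-6.3)
0.402·δ_C = -41.7 − (-19.208) = -22.492
δ_C = -22.492 / 0.402 = -55.95‰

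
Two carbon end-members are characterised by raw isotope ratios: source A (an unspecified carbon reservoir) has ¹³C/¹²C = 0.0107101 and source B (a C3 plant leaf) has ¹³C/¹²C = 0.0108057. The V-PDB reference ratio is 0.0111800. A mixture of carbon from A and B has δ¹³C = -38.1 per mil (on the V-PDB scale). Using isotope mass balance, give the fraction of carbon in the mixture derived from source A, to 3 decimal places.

δ_A = (0.0107101/0.0111800 − 1)×1000 = (0.957970 − 1)×1000 = -42.030 per mil
δ_B = (0.0108057/0.0111800 − 1)×1000 = (0.966521 − 1)×1000 = -33.479 per mil
f_A = (δ_mix − δ_B)/(δ_A − δ_B) = (-38.1 − (-33.479))/(-42.030 − (-33.479))
f_A = -4.621 / -8.551 = 0.5404

0.540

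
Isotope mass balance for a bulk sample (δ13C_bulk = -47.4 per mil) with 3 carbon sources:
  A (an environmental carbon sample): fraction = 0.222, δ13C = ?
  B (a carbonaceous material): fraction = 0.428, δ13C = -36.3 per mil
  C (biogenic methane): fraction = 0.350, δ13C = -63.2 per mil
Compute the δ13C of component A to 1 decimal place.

Isotope mass balance: δ_bulk = Σ fᵢ·δᵢ.
-47.4 = 0.222×δ_A + 0.428×(-36.3) + 0.350×(-63.2)
0.222·δ_A = -47.4 − (-37.656) = -9.744
δ_A = -9.744 / 0.222 = -43.89 per mil

-43.9 per mil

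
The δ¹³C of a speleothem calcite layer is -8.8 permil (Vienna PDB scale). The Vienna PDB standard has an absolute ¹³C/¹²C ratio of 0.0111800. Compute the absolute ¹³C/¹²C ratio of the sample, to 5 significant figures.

R_sample = R_standard × (δ¹³C/1000 + 1)
R_sample = 0.0111800 × (-8.8/1000 + 1) = 0.0111800 × 0.991200
R_sample = 0.0110816

0.011082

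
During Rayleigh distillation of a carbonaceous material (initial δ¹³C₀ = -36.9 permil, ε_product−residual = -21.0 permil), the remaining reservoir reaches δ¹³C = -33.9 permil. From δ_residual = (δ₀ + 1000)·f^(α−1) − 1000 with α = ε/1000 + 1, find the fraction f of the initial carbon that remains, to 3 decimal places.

0.862

α − 1 = ε/1000 = -0.0210
(δ_res + 1000)/(δ₀ + 1000) = (-33.9 + 1000)/(-36.9 + 1000) = 966.1/963.1 = 1.003115
f = 1.003115^(1/-0.0210) = exp(ln(1.003115)/-0.0210) = exp(0.00311/-0.0210)
f = exp(-0.1481) = 0.8623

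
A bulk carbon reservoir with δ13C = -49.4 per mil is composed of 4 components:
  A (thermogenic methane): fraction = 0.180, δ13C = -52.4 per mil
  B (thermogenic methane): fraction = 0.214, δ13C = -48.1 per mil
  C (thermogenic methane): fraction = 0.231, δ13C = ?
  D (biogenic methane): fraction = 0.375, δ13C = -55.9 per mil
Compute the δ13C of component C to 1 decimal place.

Isotope mass balance: δ_bulk = Σ fᵢ·δᵢ.
-49.4 = 0.180×(-52.4) + 0.214×(-48.1) + 0.231×δ_C + 0.375×(-55.9)
0.231·δ_C = -49.4 − (-40.688) = -8.712
δ_C = -8.712 / 0.231 = -37.71 per mil

-37.7 per mil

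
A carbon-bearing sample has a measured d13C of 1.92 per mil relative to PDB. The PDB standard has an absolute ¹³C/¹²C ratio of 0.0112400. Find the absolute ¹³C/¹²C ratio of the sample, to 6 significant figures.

R_sample = R_standard × (d13C/1000 + 1)
R_sample = 0.0112400 × (1.92/1000 + 1) = 0.0112400 × 1.001920
R_sample = 0.0112616

0.0112616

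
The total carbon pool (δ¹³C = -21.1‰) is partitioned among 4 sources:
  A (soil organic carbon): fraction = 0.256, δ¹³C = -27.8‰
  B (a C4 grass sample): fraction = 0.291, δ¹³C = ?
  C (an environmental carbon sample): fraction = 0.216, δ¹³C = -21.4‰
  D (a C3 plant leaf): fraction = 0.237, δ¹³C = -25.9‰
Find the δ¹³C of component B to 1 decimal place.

Isotope mass balance: δ_bulk = Σ fᵢ·δᵢ.
-21.1 = 0.256×(-27.8) + 0.291×δ_B + 0.216×(-21.4) + 0.237×(-25.9)
0.291·δ_B = -21.1 − (-17.877) = -3.223
δ_B = -3.223 / 0.291 = -11.07‰

-11.1‰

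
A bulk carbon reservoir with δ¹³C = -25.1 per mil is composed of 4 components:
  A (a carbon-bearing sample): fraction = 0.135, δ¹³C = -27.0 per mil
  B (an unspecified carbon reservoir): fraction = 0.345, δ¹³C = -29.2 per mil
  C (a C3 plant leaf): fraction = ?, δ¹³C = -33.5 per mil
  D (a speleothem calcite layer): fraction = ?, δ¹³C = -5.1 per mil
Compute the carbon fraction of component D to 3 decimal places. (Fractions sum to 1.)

0.213

Let f_D and f_C be the unknown fractions; fractions sum to 1 so f_D + f_C = 0.520.
Mass balance: Σ fᵢ·δᵢ = δ_bulk ⇒ f_D·(-5.1) + f_C·(-33.5) = -25.1 − (-13.719) = -11.381
Substitute f_C = 0.520 − f_D:
f_D·(-5.1 − -33.5) = -11.381 − 0.520×(-33.5) = 6.039
f_D = 6.039 / 28.4 = 0.2126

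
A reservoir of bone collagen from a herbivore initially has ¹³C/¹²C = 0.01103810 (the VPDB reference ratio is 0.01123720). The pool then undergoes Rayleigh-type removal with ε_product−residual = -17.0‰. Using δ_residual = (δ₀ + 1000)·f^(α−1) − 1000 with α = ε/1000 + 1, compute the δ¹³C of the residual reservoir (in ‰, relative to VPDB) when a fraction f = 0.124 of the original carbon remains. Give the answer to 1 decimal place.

17.8‰

δ₀ = (0.01103810/0.01123720 − 1)×1000 = (0.982282 − 1)×1000 = -17.718‰
α − 1 = ε/1000 = -0.0170
f^(α−1) = 0.124^(-0.0170) = 1.036124
δ_res = (-17.718 + 1000) × 1.036124 − 1000 = 1017.766 − 1000 = 17.77‰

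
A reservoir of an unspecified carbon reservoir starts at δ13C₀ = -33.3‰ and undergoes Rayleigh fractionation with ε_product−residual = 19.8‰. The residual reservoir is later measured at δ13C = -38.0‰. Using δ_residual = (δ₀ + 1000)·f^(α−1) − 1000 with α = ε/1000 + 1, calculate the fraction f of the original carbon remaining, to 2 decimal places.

α − 1 = ε/1000 = 0.0198
(δ_res + 1000)/(δ₀ + 1000) = (-38.0 + 1000)/(-33.3 + 1000) = 962.0/966.7 = 0.995138
f = 0.995138^(1/0.0198) = exp(ln(0.995138)/0.0198) = exp(-0.00487/0.0198)
f = exp(-0.2461) = 0.7818

0.78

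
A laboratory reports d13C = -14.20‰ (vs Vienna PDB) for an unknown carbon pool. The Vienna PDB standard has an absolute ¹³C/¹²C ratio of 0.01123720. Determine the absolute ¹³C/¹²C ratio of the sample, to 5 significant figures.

R_sample = R_standard × (d13C/1000 + 1)
R_sample = 0.01123720 × (-14.20/1000 + 1) = 0.01123720 × 0.985800
R_sample = 0.0110776

0.011078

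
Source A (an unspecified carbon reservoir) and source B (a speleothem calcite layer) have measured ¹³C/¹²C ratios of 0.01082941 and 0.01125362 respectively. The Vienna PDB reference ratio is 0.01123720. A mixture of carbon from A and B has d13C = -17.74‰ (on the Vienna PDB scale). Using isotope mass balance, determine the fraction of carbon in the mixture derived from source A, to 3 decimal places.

δ_A = (0.01082941/0.01123720 − 1)×1000 = (0.963711 − 1)×1000 = -36.289‰
δ_B = (0.01125362/0.01123720 − 1)×1000 = (1.001461 − 1)×1000 = 1.461‰
f_A = (δ_mix − δ_B)/(δ_A − δ_B) = (-17.74 − (1.461))/(-36.289 − (1.461))
f_A = -19.201 / -37.751 = 0.5086

0.509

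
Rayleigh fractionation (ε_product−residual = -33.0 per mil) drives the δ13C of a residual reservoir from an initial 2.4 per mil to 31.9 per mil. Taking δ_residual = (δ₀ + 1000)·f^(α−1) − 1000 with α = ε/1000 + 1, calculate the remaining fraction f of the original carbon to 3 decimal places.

0.415

α − 1 = ε/1000 = -0.0330
(δ_res + 1000)/(δ₀ + 1000) = (31.9 + 1000)/(2.4 + 1000) = 1031.9/1002.4 = 1.029429
f = 1.029429^(1/-0.0330) = exp(ln(1.029429)/-0.0330) = exp(0.02900/-0.0330)
f = exp(-0.8789) = 0.4152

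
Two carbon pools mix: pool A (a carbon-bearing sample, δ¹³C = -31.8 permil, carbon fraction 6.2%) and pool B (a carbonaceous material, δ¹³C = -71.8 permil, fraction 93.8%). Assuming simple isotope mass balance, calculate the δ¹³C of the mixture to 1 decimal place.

δ_mix = f_A·δ_A + f_B·δ_B
δ_mix = 0.062 × (-31.8) + 0.938 × (-71.8)
δ_mix = -1.97 + -67.35 = -69.32 permil

-69.3 permil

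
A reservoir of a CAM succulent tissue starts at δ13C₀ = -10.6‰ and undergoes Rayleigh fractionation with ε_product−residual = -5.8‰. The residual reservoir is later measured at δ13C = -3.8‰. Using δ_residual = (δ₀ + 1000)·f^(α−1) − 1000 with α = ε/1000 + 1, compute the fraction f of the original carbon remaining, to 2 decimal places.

α − 1 = ε/1000 = -0.0058
(δ_res + 1000)/(δ₀ + 1000) = (-3.8 + 1000)/(-10.6 + 1000) = 996.2/989.4 = 1.006873
f = 1.006873^(1/-0.0058) = exp(ln(1.006873)/-0.0058) = exp(0.00685/-0.0058)
f = exp(-1.1809) = 0.3070

0.31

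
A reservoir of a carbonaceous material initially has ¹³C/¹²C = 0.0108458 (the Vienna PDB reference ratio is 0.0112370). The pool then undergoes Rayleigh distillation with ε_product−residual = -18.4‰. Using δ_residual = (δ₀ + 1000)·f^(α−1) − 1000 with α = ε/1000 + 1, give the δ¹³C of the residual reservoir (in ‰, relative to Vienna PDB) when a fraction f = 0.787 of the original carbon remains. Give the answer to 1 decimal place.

-30.6‰

δ₀ = (0.0108458/0.0112370 − 1)×1000 = (0.965186 − 1)×1000 = -34.814‰
α − 1 = ε/1000 = -0.0184
f^(α−1) = 0.787^(-0.0184) = 1.004417
δ_res = (-34.814 + 1000) × 1.004417 − 1000 = 969.450 − 1000 = -30.55‰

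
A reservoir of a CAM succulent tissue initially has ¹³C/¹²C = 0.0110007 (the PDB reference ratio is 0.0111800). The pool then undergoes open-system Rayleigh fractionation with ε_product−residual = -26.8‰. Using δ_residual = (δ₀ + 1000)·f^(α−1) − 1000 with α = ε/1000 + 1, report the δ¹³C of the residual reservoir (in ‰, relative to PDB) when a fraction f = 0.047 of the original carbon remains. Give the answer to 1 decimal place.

δ₀ = (0.0110007/0.0111800 − 1)×1000 = (0.983962 − 1)×1000 = -16.038‰
α − 1 = ε/1000 = -0.0268
f^(α−1) = 0.047^(-0.0268) = 1.085395
δ_res = (-16.038 + 1000) × 1.085395 − 1000 = 1067.988 − 1000 = 67.99‰

68.0‰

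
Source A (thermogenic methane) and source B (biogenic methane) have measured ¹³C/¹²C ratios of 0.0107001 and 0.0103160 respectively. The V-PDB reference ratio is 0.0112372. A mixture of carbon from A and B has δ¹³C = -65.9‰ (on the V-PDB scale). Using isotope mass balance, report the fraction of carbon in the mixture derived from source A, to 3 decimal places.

0.470

δ_A = (0.0107001/0.0112372 − 1)×1000 = (0.952203 − 1)×1000 = -47.797‰
δ_B = (0.0103160/0.0112372 − 1)×1000 = (0.918022 − 1)×1000 = -81.978‰
f_A = (δ_mix − δ_B)/(δ_A − δ_B) = (-65.9 − (-81.978))/(-47.797 − (-81.978))
f_A = 16.078 / 34.181 = 0.4704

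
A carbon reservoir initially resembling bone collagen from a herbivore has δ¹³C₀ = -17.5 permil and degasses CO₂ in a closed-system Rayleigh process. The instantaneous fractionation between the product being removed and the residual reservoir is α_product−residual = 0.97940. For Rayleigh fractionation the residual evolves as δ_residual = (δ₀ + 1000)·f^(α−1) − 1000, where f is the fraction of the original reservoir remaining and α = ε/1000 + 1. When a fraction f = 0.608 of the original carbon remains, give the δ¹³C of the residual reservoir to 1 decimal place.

Rayleigh residual: δ_res = (δ₀ + 1000)·f^(α−1) − 1000
α − 1 = -0.02060
f^(α−1) = 0.608^(-0.02060) = 1.010303
δ_res = (-17.5 + 1000) × 1.010303 − 1000 = 992.623 − 1000 = -7.38 permil

-7.4 permil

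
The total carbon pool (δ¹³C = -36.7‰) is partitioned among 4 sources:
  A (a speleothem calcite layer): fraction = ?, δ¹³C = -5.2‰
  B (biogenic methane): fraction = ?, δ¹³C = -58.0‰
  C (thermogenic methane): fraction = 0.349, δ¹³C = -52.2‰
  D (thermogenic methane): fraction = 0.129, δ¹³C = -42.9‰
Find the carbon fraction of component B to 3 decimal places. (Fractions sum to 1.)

Let f_B and f_A be the unknown fractions; fractions sum to 1 so f_B + f_A = 0.522.
Mass balance: Σ fᵢ·δᵢ = δ_bulk ⇒ f_B·(-58.0) + f_A·(-5.2) = -36.7 − (-23.752) = -12.948
Substitute f_A = 0.522 − f_B:
f_B·(-58.0 − -5.2) = -12.948 − 0.522×(-5.2) = -10.234
f_B = -10.234 / -52.8 = 0.1938

0.194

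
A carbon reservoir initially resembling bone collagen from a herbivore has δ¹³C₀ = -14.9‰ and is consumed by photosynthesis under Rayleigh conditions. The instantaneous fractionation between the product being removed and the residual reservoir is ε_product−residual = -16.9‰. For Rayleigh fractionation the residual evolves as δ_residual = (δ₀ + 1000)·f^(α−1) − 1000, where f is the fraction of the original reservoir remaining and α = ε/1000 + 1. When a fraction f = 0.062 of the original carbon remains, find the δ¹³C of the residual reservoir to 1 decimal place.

32.5‰

Rayleigh residual: δ_res = (δ₀ + 1000)·f^(α−1) − 1000
α = ε/1000 + 1 = 0.98310, so α − 1 = -0.01690
f^(α−1) = 0.062^(-0.01690) = 1.048114
δ_res = (-14.9 + 1000) × 1.048114 − 1000 = 1032.497 − 1000 = 32.50‰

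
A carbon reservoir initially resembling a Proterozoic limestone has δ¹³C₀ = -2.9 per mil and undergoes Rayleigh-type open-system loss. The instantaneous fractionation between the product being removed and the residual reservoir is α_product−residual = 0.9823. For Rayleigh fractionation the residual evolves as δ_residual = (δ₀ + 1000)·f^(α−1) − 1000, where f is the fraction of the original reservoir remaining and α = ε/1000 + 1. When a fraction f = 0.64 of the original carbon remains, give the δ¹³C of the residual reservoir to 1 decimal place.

5.0 per mil

Rayleigh residual: δ_res = (δ₀ + 1000)·f^(α−1) − 1000
α − 1 = -0.01770
f^(α−1) = 0.64^(-0.01770) = 1.007931
δ_res = (-2.9 + 1000) × 1.007931 − 1000 = 1005.008 − 1000 = 5.01 per mil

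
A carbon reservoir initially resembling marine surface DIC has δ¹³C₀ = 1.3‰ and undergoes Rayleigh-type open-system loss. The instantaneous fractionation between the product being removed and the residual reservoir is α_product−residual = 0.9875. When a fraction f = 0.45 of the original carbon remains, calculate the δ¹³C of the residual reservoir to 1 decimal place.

Rayleigh residual: δ_res = (δ₀ + 1000)·f^(α−1) − 1000
α − 1 = -0.01250
f^(α−1) = 0.45^(-0.01250) = 1.010031
δ_res = (1.3 + 1000) × 1.010031 − 1000 = 1011.344 − 1000 = 11.34‰

11.3‰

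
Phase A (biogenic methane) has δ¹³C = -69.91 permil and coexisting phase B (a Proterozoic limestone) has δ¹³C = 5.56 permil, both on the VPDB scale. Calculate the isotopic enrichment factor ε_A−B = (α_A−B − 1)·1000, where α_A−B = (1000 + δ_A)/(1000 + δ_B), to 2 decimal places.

α_A−B = (1000 + -69.91) / (1000 + 5.56) = 930.09 / 1005.56 = 0.924947
ε_A−B = (0.924947 − 1) × 1000 = -75.053 permil
(The approximation ε ≈ δ_A − δ_B would give -75.47 permil.)

-75.05 permil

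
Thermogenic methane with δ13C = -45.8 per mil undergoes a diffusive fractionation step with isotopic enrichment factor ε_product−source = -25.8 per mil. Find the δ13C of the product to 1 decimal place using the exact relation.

-70.4 per mil

To first order, δ_product ≈ δ_source + ε = -71.6 per mil.
Exactly, δ_product = (δ_source + 1000)·(ε/1000 + 1) − 1000.
δ_product = (-45.8 + 1000) × (-25.8/1000 + 1) − 1000
δ_product = -70.42 per mil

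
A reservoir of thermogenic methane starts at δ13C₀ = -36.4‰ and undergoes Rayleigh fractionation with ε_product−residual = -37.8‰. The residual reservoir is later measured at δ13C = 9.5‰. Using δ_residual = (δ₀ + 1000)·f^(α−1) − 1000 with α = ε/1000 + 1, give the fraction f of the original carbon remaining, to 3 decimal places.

0.292

α − 1 = ε/1000 = -0.0378
(δ_res + 1000)/(δ₀ + 1000) = (9.5 + 1000)/(-36.4 + 1000) = 1009.5/963.6 = 1.047634
f = 1.047634^(1/-0.0378) = exp(ln(1.047634)/-0.0378) = exp(0.04653/-0.0378)
f = exp(-1.2311) = 0.2920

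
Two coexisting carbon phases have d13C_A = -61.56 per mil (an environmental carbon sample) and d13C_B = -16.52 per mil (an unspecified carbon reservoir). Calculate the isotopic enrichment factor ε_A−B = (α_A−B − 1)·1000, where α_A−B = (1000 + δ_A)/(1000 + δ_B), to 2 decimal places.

-45.80 per mil

α_A−B = (1000 + -61.56) / (1000 + -16.52) = 938.44 / 983.48 = 0.954203
ε_A−B = (0.954203 − 1) × 1000 = -45.797 per mil
(The approximation ε ≈ δ_A − δ_B would give -45.04 per mil.)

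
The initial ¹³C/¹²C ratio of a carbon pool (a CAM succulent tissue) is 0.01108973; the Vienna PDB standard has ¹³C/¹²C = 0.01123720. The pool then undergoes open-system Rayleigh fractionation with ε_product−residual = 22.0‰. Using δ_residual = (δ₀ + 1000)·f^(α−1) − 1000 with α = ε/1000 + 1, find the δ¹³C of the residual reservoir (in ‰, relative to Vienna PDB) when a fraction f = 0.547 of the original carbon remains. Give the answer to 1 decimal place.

δ₀ = (0.01108973/0.01123720 − 1)×1000 = (0.986877 − 1)×1000 = -13.123‰
α − 1 = ε/1000 = 0.0220
f^(α−1) = 0.547^(0.0220) = 0.986815
δ_res = (-13.123 + 1000) × 0.986815 − 1000 = 973.865 − 1000 = -26.14‰

-26.1‰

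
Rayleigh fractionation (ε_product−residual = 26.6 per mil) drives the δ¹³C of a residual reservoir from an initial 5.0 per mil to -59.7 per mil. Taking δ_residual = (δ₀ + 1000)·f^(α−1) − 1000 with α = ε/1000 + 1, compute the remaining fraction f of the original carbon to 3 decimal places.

0.082

α − 1 = ε/1000 = 0.0266
(δ_res + 1000)/(δ₀ + 1000) = (-59.7 + 1000)/(5.0 + 1000) = 940.3/1005.0 = 0.935622
f = 0.935622^(1/0.0266) = exp(ln(0.935622)/0.0266) = exp(-0.06654/0.0266)
f = exp(-2.5016) = 0.0819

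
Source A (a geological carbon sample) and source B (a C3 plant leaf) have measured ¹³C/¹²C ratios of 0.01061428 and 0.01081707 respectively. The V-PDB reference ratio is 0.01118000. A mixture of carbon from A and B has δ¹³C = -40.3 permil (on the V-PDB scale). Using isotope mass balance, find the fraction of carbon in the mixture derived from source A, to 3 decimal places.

0.432

δ_A = (0.01061428/0.01118000 − 1)×1000 = (0.949399 − 1)×1000 = -50.601 permil
δ_B = (0.01081707/0.01118000 − 1)×1000 = (0.967538 − 1)×1000 = -32.462 permil
f_A = (δ_mix − δ_B)/(δ_A − δ_B) = (-40.3 − (-32.462))/(-50.601 − (-32.462))
f_A = -7.838 / -18.139 = 0.4321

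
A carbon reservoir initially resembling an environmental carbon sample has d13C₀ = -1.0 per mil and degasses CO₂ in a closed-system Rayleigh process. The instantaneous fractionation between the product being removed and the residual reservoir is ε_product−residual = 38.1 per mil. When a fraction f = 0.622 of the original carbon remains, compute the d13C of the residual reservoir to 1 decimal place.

-18.9 per mil

Rayleigh residual: δ_res = (δ₀ + 1000)·f^(α−1) − 1000
α = ε/1000 + 1 = 1.03810, so α − 1 = 0.03810
f^(α−1) = 0.622^(0.03810) = 0.982072
δ_res = (-1.0 + 1000) × 0.982072 − 1000 = 981.090 − 1000 = -18.91 per mil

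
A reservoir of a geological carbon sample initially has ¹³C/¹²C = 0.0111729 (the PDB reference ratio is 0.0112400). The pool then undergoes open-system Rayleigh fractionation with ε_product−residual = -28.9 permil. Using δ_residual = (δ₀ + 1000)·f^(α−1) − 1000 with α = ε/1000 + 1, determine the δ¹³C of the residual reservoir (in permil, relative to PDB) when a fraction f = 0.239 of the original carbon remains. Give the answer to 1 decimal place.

δ₀ = (0.0111729/0.0112400 − 1)×1000 = (0.994030 − 1)×1000 = -5.970 permil
α − 1 = ε/1000 = -0.0289
f^(α−1) = 0.239^(-0.0289) = 1.042232
δ_res = (-5.970 + 1000) × 1.042232 − 1000 = 1036.010 − 1000 = 36.01 permil

36.0 permil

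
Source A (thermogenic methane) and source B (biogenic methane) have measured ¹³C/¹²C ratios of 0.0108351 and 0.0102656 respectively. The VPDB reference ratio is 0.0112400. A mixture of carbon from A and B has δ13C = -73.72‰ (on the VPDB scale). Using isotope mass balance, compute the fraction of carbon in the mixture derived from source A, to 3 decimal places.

0.256

δ_A = (0.0108351/0.0112400 − 1)×1000 = (0.963977 − 1)×1000 = -36.023‰
δ_B = (0.0102656/0.0112400 − 1)×1000 = (0.913310 − 1)×1000 = -86.690‰
f_A = (δ_mix − δ_B)/(δ_A − δ_B) = (-73.72 − (-86.690))/(-36.023 − (-86.690))
f_A = 12.970 / 50.667 = 0.2560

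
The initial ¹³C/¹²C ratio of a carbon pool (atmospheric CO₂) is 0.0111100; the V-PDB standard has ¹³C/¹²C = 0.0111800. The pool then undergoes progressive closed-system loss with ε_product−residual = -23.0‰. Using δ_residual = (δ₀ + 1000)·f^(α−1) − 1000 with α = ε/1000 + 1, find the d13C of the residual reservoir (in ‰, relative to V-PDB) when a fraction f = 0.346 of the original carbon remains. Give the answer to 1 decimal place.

δ₀ = (0.0111100/0.0111800 − 1)×1000 = (0.993739 − 1)×1000 = -6.261‰
α − 1 = ε/1000 = -0.0230
f^(α−1) = 0.346^(-0.0230) = 1.024711
δ_res = (-6.261 + 1000) × 1.024711 − 1000 = 1018.295 − 1000 = 18.29‰

18.3‰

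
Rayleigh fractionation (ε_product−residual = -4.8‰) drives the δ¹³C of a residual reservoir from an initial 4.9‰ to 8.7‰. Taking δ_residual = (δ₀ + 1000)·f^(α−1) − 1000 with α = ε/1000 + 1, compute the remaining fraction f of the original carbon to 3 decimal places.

α − 1 = ε/1000 = -0.0048
(δ_res + 1000)/(δ₀ + 1000) = (8.7 + 1000)/(4.9 + 1000) = 1008.7/1004.9 = 1.003781
f = 1.003781^(1/-0.0048) = exp(ln(1.003781)/-0.0048) = exp(0.00377/-0.0048)
f = exp(-0.7863) = 0.4555

0.456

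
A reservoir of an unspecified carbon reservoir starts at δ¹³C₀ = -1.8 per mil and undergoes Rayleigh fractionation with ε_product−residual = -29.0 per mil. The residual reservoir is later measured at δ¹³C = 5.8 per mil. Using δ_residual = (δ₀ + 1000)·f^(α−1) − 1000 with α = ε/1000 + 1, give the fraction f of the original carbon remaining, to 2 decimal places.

0.77

α − 1 = ε/1000 = -0.0290
(δ_res + 1000)/(δ₀ + 1000) = (5.8 + 1000)/(-1.8 + 1000) = 1005.8/998.2 = 1.007614
f = 1.007614^(1/-0.0290) = exp(ln(1.007614)/-0.0290) = exp(0.00758/-0.0290)
f = exp(-0.2615) = 0.7699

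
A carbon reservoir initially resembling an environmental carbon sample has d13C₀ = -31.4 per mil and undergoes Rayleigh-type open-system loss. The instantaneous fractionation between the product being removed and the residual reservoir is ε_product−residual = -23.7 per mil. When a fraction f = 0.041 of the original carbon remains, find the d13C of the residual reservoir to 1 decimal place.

Rayleigh residual: δ_res = (δ₀ + 1000)·f^(α−1) − 1000
α = ε/1000 + 1 = 0.97630, so α − 1 = -0.02370
f^(α−1) = 0.041^(-0.02370) = 1.078641
δ_res = (-31.4 + 1000) × 1.078641 − 1000 = 1044.772 − 1000 = 44.77 per mil

44.8 per mil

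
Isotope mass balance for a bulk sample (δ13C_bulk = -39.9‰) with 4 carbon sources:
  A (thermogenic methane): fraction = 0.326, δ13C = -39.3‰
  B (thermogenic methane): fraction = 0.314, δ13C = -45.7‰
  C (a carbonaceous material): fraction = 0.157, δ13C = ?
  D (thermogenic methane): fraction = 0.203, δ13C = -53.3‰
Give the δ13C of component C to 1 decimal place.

Isotope mass balance: δ_bulk = Σ fᵢ·δᵢ.
-39.9 = 0.326×(-39.3) + 0.314×(-45.7) + 0.157×δ_C + 0.203×(-53.3)
0.157·δ_C = -39.9 − (-37.981) = -1.919
δ_C = -1.919 / 0.157 = -12.22‰

-12.2‰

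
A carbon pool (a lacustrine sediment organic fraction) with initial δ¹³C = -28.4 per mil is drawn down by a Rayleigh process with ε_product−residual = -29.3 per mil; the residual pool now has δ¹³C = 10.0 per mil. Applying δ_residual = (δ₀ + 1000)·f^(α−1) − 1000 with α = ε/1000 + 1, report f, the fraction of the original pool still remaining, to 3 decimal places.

0.266

α − 1 = ε/1000 = -0.0293
(δ_res + 1000)/(δ₀ + 1000) = (10.0 + 1000)/(-28.4 + 1000) = 1010.0/971.6 = 1.039522
f = 1.039522^(1/-0.0293) = exp(ln(1.039522)/-0.0293) = exp(0.03876/-0.0293)
f = exp(-1.3229) = 0.2664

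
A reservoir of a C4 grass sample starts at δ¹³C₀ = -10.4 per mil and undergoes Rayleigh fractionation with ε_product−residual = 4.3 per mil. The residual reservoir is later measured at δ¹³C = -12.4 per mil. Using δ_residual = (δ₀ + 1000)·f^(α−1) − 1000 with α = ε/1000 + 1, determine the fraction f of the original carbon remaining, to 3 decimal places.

0.625

α − 1 = ε/1000 = 0.0043
(δ_res + 1000)/(δ₀ + 1000) = (-12.4 + 1000)/(-10.4 + 1000) = 987.6/989.6 = 0.997979
f = 0.997979^(1/0.0043) = exp(ln(0.997979)/0.0043) = exp(-0.00202/0.0043)
f = exp(-0.4705) = 0.6247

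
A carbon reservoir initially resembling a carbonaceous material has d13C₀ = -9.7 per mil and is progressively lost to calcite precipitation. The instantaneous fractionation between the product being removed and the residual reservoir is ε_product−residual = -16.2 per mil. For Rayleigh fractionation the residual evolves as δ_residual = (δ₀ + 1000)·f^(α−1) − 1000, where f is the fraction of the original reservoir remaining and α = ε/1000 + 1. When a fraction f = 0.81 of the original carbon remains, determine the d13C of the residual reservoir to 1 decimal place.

-6.3 per mil

Rayleigh residual: δ_res = (δ₀ + 1000)·f^(α−1) − 1000
α = ε/1000 + 1 = 0.98380, so α − 1 = -0.01620
f^(α−1) = 0.81^(-0.01620) = 1.003420
δ_res = (-9.7 + 1000) × 1.003420 − 1000 = 993.686 − 1000 = -6.31 per mil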